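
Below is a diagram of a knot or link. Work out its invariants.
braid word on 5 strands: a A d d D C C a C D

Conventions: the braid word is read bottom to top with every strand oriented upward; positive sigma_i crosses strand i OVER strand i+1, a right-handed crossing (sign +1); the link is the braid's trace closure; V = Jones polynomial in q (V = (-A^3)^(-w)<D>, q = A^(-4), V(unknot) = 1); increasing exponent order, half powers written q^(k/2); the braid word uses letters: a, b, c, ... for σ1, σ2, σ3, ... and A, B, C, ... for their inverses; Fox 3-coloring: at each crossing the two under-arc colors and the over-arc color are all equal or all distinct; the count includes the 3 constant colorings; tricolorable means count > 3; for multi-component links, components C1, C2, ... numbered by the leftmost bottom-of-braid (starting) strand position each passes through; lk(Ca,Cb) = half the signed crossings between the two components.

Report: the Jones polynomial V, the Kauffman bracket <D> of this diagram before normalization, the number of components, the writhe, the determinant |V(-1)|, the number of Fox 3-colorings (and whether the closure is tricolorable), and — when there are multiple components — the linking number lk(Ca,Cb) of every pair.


V(q) = -q^-5 - q^-4 + q^-3 + 2q^-2 + 2q^-1 + 1
bracket: A^-6 + 2A^-2 + 2A^2 + A^6 - A^10 - A^14, w = -2
3 components, writhe -2, over 10 crossings
lk(C1,C2) = 0
linking number lk(C1,C3) = 0
lk(C2,C3): 0
det 0, colorings 81 of 3^10 — tricolorable
observation: all 3 components of this link are unlinked algebraically


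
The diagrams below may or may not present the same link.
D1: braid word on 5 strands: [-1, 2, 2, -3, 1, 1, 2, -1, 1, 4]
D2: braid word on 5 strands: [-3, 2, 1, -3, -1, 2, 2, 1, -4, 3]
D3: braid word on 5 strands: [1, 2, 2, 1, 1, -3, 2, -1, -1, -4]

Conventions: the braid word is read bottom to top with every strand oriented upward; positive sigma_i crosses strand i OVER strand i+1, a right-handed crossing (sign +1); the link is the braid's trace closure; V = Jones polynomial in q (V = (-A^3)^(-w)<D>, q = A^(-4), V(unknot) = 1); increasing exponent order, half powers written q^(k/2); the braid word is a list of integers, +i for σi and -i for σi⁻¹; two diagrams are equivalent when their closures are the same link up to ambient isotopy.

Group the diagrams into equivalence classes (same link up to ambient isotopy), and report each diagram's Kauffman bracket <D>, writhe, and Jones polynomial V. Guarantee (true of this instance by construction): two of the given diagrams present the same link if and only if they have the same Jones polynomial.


grouping into links: {D1, D3} | {D2}
V(D1) = q - q^2 + 2q^3 - q^4 + q^5 - q^6  (w +4, c 10, <D> = -A^-12 + A^-8 - A^-4 + 2 - A^4 + A^8)
D2 (bracket -A^-10 + A^-6 + A^2; 10 crossings at w = +2): V = q + q^3 - q^4
D3 (bracket -A^-18 + A^-14 - A^-10 + 2A^-6 - A^-2 + A^2; 10 crossings at w = +2): V = q - q^2 + 2q^3 - q^4 + q^5 - q^6
why: V(q) takes 2 values over 3 diagrams, fixing the grouping


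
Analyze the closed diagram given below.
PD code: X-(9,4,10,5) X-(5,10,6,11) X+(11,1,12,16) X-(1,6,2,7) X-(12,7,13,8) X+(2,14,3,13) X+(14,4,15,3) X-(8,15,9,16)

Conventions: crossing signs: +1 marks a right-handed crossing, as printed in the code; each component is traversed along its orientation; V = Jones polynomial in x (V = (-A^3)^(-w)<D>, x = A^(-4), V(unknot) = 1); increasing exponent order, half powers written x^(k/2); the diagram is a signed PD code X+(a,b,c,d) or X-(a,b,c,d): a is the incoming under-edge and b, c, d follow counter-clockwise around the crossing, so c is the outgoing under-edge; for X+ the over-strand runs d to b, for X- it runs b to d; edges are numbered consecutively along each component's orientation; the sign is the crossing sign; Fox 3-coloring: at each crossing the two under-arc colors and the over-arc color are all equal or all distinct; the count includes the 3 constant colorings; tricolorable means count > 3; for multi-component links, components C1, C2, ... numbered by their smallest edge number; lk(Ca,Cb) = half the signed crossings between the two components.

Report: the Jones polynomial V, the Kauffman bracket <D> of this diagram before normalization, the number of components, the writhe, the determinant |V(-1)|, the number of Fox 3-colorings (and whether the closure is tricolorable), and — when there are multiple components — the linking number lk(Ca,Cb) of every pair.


V = -x^-5 + x^-4 - x^-3 + 2x^-2 - x^-1 + 2 - x
<D> = -A^-10 + 2A^-6 - A^-2 + 2A^2 - A^6 + A^10 - A^14 (w = -2)
1 component over 8 crossings, w = -2
9 Fox colorings among 3^8, |V(-1)| = 9: tricolorable
why: V spans 6 powers of x: at least 6 crossings in any diagram


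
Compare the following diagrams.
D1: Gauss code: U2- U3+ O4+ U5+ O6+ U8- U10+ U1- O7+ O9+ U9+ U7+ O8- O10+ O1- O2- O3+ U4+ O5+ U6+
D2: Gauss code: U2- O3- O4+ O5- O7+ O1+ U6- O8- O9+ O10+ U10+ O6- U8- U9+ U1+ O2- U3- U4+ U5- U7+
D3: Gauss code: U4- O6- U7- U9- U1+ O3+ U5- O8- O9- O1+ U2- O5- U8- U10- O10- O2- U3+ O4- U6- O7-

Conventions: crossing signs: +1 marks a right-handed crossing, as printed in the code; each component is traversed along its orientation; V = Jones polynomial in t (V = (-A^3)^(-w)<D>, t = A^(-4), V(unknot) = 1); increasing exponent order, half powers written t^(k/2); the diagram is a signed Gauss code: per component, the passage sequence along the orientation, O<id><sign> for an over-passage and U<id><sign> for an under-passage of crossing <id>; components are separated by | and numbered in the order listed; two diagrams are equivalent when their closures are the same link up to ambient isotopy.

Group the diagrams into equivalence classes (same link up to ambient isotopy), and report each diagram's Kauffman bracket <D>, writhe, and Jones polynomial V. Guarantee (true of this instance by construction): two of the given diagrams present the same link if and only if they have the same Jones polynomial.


grouping into links: {D1} | {D2} | {D3}
V(D1) = t + t^3 - t^4  (w +4, c 10, <D> = -A^-4 + 1 + A^8)
V(D2) = 1  [10 crossings, <D> = 1, w = 0]
D3 (bracket A^-10 + 2A^-2 - 2A^2 + A^6 - 2A^10 + A^14; 10 crossings at w = -6): V = t^-8 - 2t^-7 + t^-6 - 2t^-5 + 2t^-4 + t^-2
why: V(t) takes 3 values over 3 diagrams, fixing the grouping


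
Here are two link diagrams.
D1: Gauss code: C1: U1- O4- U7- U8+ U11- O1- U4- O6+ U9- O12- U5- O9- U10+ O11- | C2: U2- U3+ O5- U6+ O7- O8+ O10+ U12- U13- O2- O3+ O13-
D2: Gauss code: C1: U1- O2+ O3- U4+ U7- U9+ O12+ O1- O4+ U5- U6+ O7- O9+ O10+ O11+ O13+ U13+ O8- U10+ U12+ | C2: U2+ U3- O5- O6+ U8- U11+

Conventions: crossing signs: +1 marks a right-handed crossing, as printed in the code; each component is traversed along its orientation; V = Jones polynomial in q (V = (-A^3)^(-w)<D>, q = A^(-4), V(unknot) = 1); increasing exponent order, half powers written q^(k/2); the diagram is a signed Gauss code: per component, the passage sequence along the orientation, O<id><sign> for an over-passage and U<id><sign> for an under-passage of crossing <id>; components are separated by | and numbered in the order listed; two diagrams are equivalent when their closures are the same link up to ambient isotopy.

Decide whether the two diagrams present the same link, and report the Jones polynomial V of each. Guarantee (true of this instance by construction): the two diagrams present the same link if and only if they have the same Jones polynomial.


same link: no
V(D1) = -q^(-15/2) + 3q^(-13/2) - 3q^(-11/2) + 4q^(-9/2) - 5q^(-7/2) + 3q^(-5/2) - 3q^(-3/2) + q^(-1/2) - q^(1/2)  [13 crossings, <D> = A^-17 - A^-13 + 3A^-9 - 3A^-5 + 5A^-1 - 4A^3 + 3A^7 - 3A^11 + A^15, w = -5]
D2 (bracket A^7 + A^11; 13 crossings at w = +3): V = -q^(-1/2) - q^(1/2)
note: 2 values of V(q) split the 2 diagrams


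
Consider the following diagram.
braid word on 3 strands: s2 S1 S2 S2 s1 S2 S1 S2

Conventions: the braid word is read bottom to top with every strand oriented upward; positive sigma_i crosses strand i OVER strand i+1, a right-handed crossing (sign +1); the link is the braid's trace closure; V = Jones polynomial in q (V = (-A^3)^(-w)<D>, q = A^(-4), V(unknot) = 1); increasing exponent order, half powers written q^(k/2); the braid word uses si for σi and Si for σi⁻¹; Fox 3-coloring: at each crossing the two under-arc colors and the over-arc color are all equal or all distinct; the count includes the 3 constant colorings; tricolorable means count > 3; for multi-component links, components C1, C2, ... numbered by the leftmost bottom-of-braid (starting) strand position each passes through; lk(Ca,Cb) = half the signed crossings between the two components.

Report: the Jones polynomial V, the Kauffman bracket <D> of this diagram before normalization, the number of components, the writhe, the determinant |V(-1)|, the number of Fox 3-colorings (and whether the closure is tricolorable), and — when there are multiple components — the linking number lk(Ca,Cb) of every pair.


V = -q^-6 + q^-5 - q^-4 + 2q^-3 - q^-2 + q^-1
<D> = A^-8 - A^-4 + 2 - A^4 + A^8 - A^12 (w = -4)
1 component over 8 crossings, w = -4
3 Fox colorings among 3^8, |V(-1)| = 7: not tricolorable
why: |V(-1)| = 7: so not tricolorable, since 3 does not divide 7


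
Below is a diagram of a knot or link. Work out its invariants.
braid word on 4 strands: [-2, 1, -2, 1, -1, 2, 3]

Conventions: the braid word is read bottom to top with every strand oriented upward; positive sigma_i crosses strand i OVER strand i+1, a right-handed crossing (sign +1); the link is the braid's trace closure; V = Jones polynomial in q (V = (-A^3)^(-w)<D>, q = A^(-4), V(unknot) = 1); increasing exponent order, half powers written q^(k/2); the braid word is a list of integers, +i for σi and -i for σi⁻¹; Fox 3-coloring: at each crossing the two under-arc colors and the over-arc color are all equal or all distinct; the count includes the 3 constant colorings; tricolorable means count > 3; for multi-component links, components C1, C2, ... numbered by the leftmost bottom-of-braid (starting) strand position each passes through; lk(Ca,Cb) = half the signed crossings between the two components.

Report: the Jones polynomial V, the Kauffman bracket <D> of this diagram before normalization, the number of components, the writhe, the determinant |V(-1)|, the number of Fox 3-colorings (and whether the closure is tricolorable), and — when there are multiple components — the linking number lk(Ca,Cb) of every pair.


V = 1
<D> = -A^3 (w = +1)
1 component over 7 crossings, w = +1
3 Fox colorings among 3^7, |V(-1)| = 1: not tricolorable
why: w = +1 shifts under R1 moves; the (-A^3)^(-1) factor cancels that in V


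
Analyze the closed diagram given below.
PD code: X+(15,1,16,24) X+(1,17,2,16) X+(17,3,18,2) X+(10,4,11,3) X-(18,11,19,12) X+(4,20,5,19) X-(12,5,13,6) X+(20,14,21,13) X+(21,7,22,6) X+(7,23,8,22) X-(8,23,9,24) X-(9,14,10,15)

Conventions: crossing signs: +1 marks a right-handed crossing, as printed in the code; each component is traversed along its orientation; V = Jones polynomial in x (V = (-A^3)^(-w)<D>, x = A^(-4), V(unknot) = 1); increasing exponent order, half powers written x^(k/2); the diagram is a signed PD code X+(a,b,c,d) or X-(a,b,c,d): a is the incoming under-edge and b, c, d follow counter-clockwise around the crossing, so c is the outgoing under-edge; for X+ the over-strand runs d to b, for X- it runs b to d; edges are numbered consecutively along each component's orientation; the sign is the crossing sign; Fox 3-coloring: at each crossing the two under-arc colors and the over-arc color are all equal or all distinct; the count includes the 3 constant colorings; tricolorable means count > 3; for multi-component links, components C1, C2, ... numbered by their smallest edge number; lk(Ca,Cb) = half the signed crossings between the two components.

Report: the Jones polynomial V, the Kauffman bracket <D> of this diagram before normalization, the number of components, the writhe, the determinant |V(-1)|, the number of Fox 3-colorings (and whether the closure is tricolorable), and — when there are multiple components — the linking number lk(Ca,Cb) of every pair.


Jones polynomial: V(x) = -1 + 3x - 4x^2 + 6x^3 - 5x^4 + 5x^5 - 4x^6 + 2x^7 - x^8
<D> = -A^-20 + 2A^-16 - 4A^-12 + 5A^-8 - 5A^-4 + 6 - 4A^4 + 3A^8 - A^12; writhe +4
components 1, writhe +4 (12 crossings)
3-colorings: 3 of 3^12, det 31 — not tricolorable
note: |V(-1)| = 31: so not tricolorable, since 3 does not divide 31


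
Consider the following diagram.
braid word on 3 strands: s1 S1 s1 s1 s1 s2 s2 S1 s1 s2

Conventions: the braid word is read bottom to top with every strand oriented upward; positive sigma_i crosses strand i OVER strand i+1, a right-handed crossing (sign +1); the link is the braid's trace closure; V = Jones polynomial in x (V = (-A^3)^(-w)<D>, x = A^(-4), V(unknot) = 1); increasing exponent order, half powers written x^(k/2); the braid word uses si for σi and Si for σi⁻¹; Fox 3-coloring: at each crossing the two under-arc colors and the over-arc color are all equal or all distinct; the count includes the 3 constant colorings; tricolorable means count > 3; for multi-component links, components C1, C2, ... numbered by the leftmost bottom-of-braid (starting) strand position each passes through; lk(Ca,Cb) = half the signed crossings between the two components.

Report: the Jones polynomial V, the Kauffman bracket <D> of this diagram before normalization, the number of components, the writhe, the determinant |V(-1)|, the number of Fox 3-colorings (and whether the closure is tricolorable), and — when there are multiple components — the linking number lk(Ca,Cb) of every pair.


V(x) = x^2 + 2x^4 - 2x^5 + x^6 - 2x^7 + x^8
bracket: A^-14 - 2A^-10 + A^-6 - 2A^-2 + 2A^2 + A^10, w = +6
1 component, writhe +6, over 10 crossings
det 9, colorings 27 of 3^10 — tricolorable
observation: inverse pairs cancel, leaving σ1 σ1 σ1 σ2 σ2 σ2


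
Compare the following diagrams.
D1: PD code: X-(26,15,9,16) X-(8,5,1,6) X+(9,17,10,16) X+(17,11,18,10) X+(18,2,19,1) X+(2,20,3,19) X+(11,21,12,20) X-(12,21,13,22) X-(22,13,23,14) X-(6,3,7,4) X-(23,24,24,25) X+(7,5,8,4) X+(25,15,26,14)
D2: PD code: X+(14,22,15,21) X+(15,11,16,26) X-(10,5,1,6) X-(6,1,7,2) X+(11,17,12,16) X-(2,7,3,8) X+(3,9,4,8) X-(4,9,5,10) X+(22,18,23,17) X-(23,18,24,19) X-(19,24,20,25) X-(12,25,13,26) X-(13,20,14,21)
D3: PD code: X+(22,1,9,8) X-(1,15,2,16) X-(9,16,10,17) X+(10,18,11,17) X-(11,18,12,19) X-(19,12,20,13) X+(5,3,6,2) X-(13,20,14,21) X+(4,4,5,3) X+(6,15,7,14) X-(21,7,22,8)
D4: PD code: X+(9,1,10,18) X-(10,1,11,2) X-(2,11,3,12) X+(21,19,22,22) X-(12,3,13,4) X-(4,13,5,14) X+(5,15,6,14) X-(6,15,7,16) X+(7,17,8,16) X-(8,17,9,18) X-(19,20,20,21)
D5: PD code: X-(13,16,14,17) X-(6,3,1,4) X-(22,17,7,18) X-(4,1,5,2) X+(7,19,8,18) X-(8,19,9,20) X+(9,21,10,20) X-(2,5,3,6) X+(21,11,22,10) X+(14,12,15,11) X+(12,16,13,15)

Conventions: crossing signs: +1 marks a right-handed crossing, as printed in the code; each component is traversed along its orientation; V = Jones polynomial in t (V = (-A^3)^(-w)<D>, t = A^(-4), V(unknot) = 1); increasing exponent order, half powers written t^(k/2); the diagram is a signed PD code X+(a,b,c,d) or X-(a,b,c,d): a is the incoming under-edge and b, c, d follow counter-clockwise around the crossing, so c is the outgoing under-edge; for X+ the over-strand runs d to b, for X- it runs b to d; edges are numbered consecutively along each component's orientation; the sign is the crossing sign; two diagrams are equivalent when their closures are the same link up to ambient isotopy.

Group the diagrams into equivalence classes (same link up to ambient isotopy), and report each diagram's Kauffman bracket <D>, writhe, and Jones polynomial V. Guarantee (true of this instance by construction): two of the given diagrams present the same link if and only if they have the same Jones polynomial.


classes: {D1} | {D2, D3, D4, D5}
V(D1) = -t^(1/2) - t^(5/2)  [13 crossings, <D> = A^-7 + A, w = +1]
D2 (bracket A^-7 + A^-3 + A - A^9; 13 crossings at w = -3): V = t^(-9/2) - t^(-5/2) - t^(-3/2) - t^(-1/2)
V(D3) = t^(-9/2) - t^(-5/2) - t^(-3/2) - t^(-1/2)  [11 crossings, <D> = A^-1 + A^3 + A^7 - A^15, w = -1]
V(D4) = t^(-9/2) - t^(-5/2) - t^(-3/2) - t^(-1/2)  [11 crossings, <D> = A^-7 + A^-3 + A - A^9, w = -3]
V(D5) = t^(-9/2) - t^(-5/2) - t^(-3/2) - t^(-1/2)  [11 crossings, <D> = A^-1 + A^3 + A^7 - A^15, w = -1]
insight: comparing 5 Jones polynomials yields 2 groups


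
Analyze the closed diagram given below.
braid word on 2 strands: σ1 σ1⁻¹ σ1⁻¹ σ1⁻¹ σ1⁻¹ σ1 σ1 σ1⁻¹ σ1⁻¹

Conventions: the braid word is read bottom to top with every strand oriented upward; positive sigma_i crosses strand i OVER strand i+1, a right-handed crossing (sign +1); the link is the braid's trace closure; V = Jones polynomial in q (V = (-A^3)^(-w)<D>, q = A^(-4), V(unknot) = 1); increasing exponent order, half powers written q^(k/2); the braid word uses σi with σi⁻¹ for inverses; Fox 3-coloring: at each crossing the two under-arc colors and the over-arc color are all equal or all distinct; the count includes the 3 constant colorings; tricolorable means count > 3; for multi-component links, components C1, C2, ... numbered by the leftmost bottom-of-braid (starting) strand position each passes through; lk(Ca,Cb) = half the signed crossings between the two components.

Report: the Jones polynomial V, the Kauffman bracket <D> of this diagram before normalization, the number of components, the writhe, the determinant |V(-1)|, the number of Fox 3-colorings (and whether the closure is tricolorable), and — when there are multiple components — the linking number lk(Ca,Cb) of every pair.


V = -q^-4 + q^-3 + q^-1
<D> = -A^-5 - A^3 + A^7 (w = -3)
1 component over 9 crossings, w = -3
9 Fox colorings among 3^9, |V(-1)| = 3: tricolorable
why: |V(-1)| = 3: so tricolorable, since 3 divides 3


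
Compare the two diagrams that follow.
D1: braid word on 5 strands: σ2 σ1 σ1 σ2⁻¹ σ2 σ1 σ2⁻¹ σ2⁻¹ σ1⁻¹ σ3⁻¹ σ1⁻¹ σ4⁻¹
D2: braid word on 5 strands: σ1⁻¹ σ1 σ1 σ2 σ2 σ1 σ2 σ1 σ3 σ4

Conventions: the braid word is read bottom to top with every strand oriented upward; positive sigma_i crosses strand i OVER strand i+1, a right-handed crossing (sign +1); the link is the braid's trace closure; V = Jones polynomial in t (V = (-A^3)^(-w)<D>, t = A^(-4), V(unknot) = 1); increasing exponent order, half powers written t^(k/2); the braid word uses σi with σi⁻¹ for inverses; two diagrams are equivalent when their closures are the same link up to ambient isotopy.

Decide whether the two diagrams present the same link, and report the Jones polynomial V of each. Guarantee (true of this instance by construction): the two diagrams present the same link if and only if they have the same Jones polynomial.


equivalent: no
V(D1) = -t^-3 + 2t^-2 - 2t^-1 + 3 - 2t + 2t^2 - t^3  (w -2, c 12, <D> = -A^-18 + 2A^-14 - 2A^-10 + 3A^-6 - 2A^-2 + 2A^2 - A^6)
D2 (bracket -A^-4 + 1 - A^4 + A^8 + A^16; 10 crossings at w = +8): V = t^2 + t^4 - t^5 + t^6 - t^7
why: 2 classes among 2 diagrams; unequal V(t) rules out equality


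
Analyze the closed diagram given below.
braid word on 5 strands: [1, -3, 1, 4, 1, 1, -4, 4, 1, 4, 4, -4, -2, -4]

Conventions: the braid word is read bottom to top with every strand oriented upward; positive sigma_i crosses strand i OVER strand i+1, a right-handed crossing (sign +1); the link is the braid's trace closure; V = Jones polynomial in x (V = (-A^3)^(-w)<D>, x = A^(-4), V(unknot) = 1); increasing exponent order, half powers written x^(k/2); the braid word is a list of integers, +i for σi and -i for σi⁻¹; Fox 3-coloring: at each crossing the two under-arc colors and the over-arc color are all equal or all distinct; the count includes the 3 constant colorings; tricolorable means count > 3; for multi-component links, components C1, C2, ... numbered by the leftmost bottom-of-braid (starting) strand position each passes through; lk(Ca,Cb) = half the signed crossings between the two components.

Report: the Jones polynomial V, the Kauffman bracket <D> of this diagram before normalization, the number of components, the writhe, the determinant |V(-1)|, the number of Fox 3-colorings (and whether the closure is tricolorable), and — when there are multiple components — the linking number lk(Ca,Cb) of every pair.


V = x^2 + x^4 - x^5 + x^6 - x^7
<D> = -A^-16 + A^-12 - A^-8 + A^-4 + A^4 (w = +4)
1 component over 14 crossings, w = +4
3 Fox colorings among 3^14, |V(-1)| = 5: not tricolorable
why: det 5 = |V(-1)|; not divisible by 3, so not tricolorable


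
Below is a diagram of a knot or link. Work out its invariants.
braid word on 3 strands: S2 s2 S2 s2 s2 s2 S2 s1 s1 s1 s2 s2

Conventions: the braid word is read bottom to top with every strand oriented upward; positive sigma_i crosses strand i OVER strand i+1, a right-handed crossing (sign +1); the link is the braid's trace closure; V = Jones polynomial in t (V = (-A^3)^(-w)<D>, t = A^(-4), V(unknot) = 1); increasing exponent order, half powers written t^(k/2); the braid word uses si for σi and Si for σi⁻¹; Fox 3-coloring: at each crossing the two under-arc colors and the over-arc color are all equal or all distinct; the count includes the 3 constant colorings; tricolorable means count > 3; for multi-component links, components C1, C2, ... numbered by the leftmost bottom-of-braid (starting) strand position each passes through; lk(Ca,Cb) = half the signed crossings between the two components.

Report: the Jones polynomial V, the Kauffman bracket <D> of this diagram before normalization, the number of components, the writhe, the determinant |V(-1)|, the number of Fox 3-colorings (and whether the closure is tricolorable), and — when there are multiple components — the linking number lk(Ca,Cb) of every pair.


V = t^2 + 2t^4 - 2t^5 + t^6 - 2t^7 + t^8
<D> = A^-14 - 2A^-10 + A^-6 - 2A^-2 + 2A^2 + A^10 (w = +6)
1 component over 12 crossings, w = +6
27 Fox colorings among 3^12, |V(-1)| = 9: tricolorable
why: |V(-1)| = 9: so tricolorable, since 3 divides 9


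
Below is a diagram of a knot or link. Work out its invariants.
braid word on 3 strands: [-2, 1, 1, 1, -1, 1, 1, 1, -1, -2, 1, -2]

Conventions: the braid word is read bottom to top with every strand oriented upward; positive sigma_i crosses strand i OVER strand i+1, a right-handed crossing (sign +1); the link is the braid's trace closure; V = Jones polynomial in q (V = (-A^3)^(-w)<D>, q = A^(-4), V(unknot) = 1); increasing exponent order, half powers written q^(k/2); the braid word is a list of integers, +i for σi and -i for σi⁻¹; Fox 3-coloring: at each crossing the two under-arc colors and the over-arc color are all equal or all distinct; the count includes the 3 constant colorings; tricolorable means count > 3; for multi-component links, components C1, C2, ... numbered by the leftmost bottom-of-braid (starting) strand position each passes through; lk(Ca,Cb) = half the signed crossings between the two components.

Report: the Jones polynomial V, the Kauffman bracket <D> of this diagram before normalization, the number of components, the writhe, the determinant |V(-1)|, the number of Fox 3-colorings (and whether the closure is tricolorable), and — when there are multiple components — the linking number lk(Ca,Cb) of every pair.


V = -q^-2 + 2q^-1 - 2 + 4q - 4q^2 + 4q^3 - 3q^4 + 2q^5 - q^6
<D> = -A^-18 + 2A^-14 - 3A^-10 + 4A^-6 - 4A^-2 + 4A^2 - 2A^6 + 2A^10 - A^14 (w = +2)
1 component over 12 crossings, w = +2
3 Fox colorings among 3^12, |V(-1)| = 23: not tricolorable
why: the span of V is 8, forcing >= 8 crossings in any diagram


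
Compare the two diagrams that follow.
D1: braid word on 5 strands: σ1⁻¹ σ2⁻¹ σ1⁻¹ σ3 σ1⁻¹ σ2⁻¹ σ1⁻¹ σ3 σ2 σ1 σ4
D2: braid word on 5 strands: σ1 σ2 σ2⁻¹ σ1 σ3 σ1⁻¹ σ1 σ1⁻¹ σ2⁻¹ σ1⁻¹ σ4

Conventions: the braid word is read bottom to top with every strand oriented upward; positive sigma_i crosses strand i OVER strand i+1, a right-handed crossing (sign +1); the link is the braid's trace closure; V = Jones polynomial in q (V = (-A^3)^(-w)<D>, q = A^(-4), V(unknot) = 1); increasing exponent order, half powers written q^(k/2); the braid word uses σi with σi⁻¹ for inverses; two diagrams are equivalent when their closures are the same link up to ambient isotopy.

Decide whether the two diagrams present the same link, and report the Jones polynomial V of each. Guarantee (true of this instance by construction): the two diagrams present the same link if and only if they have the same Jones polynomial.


same link: no
V(D1) = q^(-7/2) - q^(-5/2) + q^(-3/2) - 2q^(-1/2) - q^(3/2)  [11 crossings, <D> = A^-9 + 2A^-1 - A^3 + A^7 - A^11, w = -1]
D2 (bracket A + A^5; 11 crossings at w = +1): V = -q^(-1/2) - q^(1/2)
note: V(q) takes 2 values over 2 diagrams, fixing the grouping


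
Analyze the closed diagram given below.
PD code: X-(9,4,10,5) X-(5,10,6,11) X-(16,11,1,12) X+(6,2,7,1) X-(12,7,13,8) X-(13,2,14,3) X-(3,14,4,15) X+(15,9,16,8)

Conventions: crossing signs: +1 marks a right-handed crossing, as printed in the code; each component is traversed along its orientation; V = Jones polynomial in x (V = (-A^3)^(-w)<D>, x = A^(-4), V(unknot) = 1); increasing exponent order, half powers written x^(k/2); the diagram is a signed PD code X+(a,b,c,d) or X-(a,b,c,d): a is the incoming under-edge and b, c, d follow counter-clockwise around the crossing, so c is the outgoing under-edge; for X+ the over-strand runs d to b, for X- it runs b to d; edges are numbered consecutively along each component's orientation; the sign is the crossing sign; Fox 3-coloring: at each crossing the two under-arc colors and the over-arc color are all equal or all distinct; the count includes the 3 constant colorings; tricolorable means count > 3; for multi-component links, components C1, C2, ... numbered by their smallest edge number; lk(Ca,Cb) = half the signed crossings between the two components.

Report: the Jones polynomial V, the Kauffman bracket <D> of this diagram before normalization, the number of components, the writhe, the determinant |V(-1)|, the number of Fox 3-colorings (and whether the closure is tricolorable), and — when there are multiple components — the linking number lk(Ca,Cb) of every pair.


Jones polynomial: V(x) = x^-7 - 2x^-6 + 2x^-5 - 3x^-4 + 3x^-3 - 2x^-2 + 2x^-1
<D> = 2A^-8 - 2A^-4 + 3 - 3A^4 + 2A^8 - 2A^12 + A^16; writhe -4
components 1, writhe -4 (8 crossings)
3-colorings: 9 of 3^8, det 15 — tricolorable
note: det 15 = |V(-1)|; divisible by 3, so tricolorable


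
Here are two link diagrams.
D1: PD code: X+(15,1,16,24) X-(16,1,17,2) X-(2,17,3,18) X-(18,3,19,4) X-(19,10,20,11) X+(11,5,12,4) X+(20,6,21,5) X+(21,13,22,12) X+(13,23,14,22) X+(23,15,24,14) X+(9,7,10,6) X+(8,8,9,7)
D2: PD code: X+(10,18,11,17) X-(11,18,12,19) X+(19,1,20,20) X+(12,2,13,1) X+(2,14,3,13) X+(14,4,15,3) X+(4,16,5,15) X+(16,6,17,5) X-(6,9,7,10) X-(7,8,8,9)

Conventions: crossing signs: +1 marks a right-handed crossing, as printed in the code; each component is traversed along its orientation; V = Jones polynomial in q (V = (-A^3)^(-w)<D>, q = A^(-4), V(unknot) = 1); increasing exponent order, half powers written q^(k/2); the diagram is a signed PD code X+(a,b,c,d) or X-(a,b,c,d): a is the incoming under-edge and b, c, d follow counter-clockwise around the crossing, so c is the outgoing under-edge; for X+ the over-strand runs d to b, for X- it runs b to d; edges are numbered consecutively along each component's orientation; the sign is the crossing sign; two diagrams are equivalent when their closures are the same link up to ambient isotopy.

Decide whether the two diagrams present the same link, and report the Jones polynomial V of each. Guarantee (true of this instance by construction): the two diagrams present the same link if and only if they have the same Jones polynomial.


equivalent: no
V(D1) = 1  (w +4, c 12, <D> = A^12)
D2 (bracket -A^-16 + A^-12 - A^-8 + A^-4 + A^4; 10 crossings at w = +4): V = q^2 + q^4 - q^5 + q^6 - q^7
why: V(q) takes 2 values over 2 diagrams, fixing the grouping


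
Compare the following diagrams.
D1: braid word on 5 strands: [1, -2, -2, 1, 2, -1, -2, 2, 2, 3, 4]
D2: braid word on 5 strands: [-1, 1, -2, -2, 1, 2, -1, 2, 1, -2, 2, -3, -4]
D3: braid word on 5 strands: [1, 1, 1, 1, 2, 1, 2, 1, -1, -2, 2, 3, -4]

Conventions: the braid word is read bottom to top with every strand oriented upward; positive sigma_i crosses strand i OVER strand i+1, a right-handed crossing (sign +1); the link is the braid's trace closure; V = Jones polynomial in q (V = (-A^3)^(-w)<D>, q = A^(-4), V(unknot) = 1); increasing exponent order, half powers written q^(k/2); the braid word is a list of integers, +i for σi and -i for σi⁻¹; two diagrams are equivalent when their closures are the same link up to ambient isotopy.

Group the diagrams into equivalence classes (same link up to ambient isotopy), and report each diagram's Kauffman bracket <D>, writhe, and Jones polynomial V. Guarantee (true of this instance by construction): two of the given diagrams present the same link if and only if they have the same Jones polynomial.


equivalence classes: {D1, D2} | {D3}
D1 (bracket A^-5 + A^3 + A^11 - A^15; 11 crossings at w = +3): V = q^(-3/2) - q^(-1/2) - q^(3/2) - q^(7/2)
V(D2) = q^(-3/2) - q^(-1/2) - q^(3/2) - q^(7/2)  [13 crossings, <D> = A^-17 + A^-9 + A^-1 - A^3, w = -1]
D3 (bracket A^-13 - A^-9 + A^-5 - A^-1 + A^3 + A^11; 13 crossings at w = +7): V = -q^(5/2) - q^(9/2) + q^(11/2) - q^(13/2) + q^(15/2) - q^(17/2)
key observation: V(q) takes 2 values over 3 diagrams, fixing the grouping


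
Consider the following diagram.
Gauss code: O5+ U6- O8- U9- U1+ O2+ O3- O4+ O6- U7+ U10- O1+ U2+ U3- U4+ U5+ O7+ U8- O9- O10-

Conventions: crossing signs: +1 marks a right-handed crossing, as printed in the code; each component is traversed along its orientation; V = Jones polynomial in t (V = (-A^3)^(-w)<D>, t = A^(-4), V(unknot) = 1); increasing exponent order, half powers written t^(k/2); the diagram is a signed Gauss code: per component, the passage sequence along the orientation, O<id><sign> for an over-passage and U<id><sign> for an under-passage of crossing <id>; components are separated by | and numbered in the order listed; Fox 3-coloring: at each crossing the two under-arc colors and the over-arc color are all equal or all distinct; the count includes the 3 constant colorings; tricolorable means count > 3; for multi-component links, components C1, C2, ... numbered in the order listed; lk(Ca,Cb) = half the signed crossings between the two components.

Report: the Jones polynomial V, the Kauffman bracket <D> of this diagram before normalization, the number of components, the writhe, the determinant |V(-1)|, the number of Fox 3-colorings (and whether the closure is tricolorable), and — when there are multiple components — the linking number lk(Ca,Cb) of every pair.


V = -t^-3 + 2t^-2 - 2t^-1 + 3 - 2t + 2t^2 - t^3
<D> = -A^-12 + 2A^-8 - 2A^-4 + 3 - 2A^4 + 2A^8 - A^12 (w = 0)
1 component over 10 crossings, w = 0
3 Fox colorings among 3^10, |V(-1)| = 13: not tricolorable
why: det 13 = |V(-1)|; not divisible by 3, so not tricolorable


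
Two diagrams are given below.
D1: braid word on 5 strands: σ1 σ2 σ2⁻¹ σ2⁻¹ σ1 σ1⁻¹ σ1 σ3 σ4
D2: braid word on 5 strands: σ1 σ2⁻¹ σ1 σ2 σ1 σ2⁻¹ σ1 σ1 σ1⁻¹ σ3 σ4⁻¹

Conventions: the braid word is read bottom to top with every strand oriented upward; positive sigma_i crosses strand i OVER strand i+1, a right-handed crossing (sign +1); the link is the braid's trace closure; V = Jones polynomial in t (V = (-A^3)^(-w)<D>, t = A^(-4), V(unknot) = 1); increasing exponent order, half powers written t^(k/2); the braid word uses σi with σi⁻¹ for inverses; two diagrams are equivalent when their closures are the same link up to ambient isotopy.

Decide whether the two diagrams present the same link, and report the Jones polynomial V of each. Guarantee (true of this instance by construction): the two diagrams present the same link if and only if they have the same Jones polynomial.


equivalent: no
V(D1) = -t^(1/2) - t^(5/2)  (w +3, c 9, <D> = A^-1 + A^7)
V(D2) = -t^(1/2) - t^(3/2) - t^(5/2) + t^(9/2)  (w +3, c 11, <D> = -A^-9 + A^-1 + A^3 + A^7)
why: 2 values of V(t) split the 2 diagrams


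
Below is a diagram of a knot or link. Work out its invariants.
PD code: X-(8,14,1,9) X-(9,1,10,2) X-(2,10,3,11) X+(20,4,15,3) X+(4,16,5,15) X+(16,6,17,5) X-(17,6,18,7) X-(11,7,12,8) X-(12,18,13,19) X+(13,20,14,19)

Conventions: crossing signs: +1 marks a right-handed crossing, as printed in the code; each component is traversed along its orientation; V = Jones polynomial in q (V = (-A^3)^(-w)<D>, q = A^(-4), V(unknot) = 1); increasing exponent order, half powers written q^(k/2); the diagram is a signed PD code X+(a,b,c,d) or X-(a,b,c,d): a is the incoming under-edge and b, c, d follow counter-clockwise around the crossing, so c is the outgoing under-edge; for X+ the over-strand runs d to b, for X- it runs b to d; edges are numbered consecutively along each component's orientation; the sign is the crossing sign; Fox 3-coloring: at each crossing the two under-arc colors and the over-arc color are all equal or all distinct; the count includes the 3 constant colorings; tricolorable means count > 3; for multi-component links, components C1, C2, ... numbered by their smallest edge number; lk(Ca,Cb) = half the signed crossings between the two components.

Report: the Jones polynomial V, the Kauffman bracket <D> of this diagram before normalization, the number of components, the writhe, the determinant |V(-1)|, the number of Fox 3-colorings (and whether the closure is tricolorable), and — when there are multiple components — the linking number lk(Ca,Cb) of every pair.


V(q) = q^-5 - q^-4 + 2q^-3 - q^-2 + 2q^-1 + q
bracket: A^-10 + 2A^-2 - A^2 + 2A^6 - A^10 + A^14, w = -2
3 components, writhe -2, over 10 crossings
lk(C1,C2) = -2
linking number lk(C1,C3) = +1
lk(C2,C3): 0
det 8, colorings 3 of 3^10 — not tricolorable
observation: w = -2 shifts under R1 moves; the (-A^3)^(2) factor cancels that in V


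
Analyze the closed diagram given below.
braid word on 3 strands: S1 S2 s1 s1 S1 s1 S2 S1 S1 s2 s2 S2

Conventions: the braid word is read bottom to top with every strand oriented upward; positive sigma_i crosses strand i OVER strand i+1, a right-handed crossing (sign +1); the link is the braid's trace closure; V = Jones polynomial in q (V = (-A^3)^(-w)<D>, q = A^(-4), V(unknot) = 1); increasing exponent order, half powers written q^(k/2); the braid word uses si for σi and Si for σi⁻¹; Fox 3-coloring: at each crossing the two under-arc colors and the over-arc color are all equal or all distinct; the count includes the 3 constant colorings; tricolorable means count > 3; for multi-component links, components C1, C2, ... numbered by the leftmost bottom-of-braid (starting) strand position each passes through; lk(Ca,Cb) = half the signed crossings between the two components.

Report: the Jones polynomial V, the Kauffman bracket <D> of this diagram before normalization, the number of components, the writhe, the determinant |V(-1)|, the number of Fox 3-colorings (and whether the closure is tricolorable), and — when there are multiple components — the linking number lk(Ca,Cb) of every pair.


V(q) = -q^-5 + q^-4 - q^-3 + 2q^-2 - q^-1 + 2 - q
bracket: -A^-10 + 2A^-6 - A^-2 + 2A^2 - A^6 + A^10 - A^14, w = -2
1 component, writhe -2, over 12 crossings
det 9, colorings 9 of 3^12 — tricolorable
observation: |V(-1)| = 9: so tricolorable, since 3 divides 9


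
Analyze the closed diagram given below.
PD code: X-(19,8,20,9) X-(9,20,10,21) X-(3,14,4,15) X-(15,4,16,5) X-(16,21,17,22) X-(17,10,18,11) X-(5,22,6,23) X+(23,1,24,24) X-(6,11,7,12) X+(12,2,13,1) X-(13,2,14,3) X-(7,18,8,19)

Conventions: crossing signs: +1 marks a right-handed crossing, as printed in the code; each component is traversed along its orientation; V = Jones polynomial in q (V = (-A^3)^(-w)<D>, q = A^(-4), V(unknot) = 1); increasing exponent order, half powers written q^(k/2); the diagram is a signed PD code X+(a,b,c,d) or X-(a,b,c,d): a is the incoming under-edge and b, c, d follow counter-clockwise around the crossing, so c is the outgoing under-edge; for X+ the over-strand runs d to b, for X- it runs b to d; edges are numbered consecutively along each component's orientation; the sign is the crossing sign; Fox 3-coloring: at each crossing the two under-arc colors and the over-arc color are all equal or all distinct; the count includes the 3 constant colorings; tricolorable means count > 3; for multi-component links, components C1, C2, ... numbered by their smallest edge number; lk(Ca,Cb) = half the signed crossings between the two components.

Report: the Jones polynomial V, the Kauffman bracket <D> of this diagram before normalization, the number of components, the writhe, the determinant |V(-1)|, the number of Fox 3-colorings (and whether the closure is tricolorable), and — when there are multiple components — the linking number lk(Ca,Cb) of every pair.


V = -q^-10 + q^-9 - q^-8 + q^-7 - q^-6 + q^-5 + q^-3
<D> = A^-12 + A^-4 - 1 + A^4 - A^8 + A^12 - A^16 (w = -8)
1 component over 12 crossings, w = -8
3 Fox colorings among 3^12, |V(-1)| = 7: not tricolorable
why: V spans 7 powers of q: at least 7 crossings in any diagram


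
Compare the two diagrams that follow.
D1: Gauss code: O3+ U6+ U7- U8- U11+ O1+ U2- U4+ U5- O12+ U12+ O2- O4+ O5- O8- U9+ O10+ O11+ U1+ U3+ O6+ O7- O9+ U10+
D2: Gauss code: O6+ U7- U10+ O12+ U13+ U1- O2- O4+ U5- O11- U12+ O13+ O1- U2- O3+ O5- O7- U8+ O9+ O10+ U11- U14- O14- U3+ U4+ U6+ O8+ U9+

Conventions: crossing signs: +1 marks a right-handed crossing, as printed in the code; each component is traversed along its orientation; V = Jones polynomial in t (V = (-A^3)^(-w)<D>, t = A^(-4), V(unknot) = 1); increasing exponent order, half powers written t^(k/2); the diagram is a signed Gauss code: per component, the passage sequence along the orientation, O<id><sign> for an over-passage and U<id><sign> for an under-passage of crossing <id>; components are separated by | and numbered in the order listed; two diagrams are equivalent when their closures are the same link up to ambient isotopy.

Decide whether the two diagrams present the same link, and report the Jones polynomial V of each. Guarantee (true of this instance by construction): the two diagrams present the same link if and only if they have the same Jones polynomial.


same link: yes
V(D1) = t - t^2 + 2t^3 - t^4 + t^5 - t^6  [12 crossings, <D> = -A^-12 + A^-8 - A^-4 + 2 - A^4 + A^8, w = +4]
V(D2) = t - t^2 + 2t^3 - t^4 + t^5 - t^6  (w +2, c 14, <D> = -A^-18 + A^-14 - A^-10 + 2A^-6 - A^-2 + A^2)
note: one V(t) for all 2 diagrams — one class (guaranteed)


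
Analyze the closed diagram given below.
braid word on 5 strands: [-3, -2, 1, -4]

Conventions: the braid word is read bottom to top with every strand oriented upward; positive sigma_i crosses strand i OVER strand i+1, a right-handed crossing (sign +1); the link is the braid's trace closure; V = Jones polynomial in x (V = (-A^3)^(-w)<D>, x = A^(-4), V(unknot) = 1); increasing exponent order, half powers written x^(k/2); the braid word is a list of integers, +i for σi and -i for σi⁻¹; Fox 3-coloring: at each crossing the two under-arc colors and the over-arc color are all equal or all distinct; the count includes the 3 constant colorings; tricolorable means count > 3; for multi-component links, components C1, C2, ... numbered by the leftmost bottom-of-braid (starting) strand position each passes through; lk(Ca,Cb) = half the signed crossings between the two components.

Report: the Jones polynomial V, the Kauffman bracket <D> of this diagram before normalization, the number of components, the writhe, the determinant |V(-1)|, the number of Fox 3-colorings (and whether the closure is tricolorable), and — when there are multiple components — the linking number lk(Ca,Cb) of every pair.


V(x) = 1
bracket: A^-6, w = -2
1 component, writhe -2, over 4 crossings
det 1, colorings 3 of 3^4 — not tricolorable
observation: det 1 = |V(-1)|; not divisible by 3, so not tricolorable


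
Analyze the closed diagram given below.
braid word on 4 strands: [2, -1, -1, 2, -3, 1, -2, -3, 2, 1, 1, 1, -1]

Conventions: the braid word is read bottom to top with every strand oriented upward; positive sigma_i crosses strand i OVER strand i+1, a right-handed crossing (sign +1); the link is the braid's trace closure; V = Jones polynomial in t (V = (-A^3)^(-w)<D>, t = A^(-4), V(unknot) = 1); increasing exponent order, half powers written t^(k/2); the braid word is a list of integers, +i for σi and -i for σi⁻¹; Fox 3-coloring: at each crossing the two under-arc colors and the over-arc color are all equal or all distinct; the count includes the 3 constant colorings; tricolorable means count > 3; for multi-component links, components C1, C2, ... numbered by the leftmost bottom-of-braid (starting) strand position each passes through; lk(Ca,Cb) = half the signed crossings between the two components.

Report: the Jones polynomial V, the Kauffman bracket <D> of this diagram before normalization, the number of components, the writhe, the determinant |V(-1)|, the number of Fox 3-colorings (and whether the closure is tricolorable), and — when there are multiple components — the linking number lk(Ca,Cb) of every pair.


Jones polynomial: V(t) = -t^-1 + 2 - t + 2t^2 - t^3 + t^4 - t^5
<D> = A^-17 - A^-13 + A^-9 - 2A^-5 + A^-1 - 2A^3 + A^7; writhe +1
components 1, writhe +1 (13 crossings)
3-colorings: 9 of 3^13, det 9 — tricolorable
note: w = +1 shifts under R1 moves; the (-A^3)^(-1) factor cancels that in V
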